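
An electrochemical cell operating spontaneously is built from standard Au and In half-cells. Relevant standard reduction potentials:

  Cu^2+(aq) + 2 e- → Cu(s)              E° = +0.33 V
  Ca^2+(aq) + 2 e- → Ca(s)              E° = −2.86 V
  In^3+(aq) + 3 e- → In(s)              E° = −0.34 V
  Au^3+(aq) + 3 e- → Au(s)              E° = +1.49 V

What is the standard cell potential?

+1.83 V

The Au³⁺/Au couple has the higher E°, so Au ion is reduced (cathode) and In is oxidized (anode).
E°cell = E°(cathode) − E°(anode) = +1.49 − (−0.34) = +1.83 V.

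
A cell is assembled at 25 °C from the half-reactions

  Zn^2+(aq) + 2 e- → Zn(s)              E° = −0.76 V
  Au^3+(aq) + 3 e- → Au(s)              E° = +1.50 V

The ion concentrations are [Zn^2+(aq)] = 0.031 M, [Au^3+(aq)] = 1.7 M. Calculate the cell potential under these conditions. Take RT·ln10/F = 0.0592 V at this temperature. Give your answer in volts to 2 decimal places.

+2.31 V

Since E°(Au³⁺/Au) > E°(Zn²⁺/Zn), Au³⁺/Au serves as the cathode.
The standard potential is +1.50 − (−0.76) = +2.26 V and the balanced reaction transfers n = 6 electrons.
Balancing gives 2 Au^3+(aq) + 3 Zn(s) → 2 Au(s) + 3 Zn^2+(aq); hence Q = [Zn^2+(aq)]^3 / [Au^3+(aq)]^2 = 1.03×10^−5 (log Q = −4.987).
Applying E = E° − (RT ln10/nF)·log Q gives +2.26 − (0.0592/6)(−4.987) = +2.31 V.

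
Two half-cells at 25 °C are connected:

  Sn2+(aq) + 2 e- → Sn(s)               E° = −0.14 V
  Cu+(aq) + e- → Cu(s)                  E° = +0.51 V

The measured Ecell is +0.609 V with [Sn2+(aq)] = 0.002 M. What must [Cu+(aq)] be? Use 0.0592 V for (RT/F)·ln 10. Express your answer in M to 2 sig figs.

0.0091 M

With Cu⁺/Cu at the cathode and Sn²⁺/Sn at the anode, E°cell = +0.51 − (−0.14) = +0.65 V (n = 2).
From the Nernst equation, log Q = n(E° − E)/0.0592 = 2·(+0.65 − (+0.609))/0.0592 = 1.385.
Balancing electrons gives 2 Cu+(aq) + Sn(s) → 2 Cu(s) + Sn2+(aq); thus Q = [Sn2+(aq)] / [Cu+(aq)]^2.
Solving for the unknown gives log [Cu+(aq)] = −2.042, so [Cu+(aq)] ≈ 0.0091 M.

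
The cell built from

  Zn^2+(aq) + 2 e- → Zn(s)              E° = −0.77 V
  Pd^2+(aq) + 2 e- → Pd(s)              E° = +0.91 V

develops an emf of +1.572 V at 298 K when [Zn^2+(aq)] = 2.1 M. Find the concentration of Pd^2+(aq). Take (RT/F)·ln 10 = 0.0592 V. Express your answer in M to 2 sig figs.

0.00047 M

The Pd²⁺/Pd couple has the larger reduction potential, so it is the cathode: E°cell = +0.91 − (−0.77) = +1.68 V and n = 2.
From the Nernst equation, log Q = n(E° − E)/0.0592 = 2·(+1.68 − (+1.572))/0.0592 = 3.649.
For Pd^2+(aq) + Zn(s) → Pd(s) + Zn^2+(aq), the reaction quotient is Q = [Zn^2+(aq)] / [Pd^2+(aq)].
Solving for the unknown gives log [Pd^2+(aq)] = −3.327, so [Pd^2+(aq)] ≈ 0.00047 M.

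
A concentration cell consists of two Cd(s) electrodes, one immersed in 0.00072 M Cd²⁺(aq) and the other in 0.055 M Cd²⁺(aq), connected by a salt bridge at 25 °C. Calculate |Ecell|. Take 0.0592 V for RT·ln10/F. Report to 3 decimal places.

0.056 V

For a concentration cell E°cell = 0, since both electrodes use the same couple.
The compartment with the higher Cd²⁺(aq) concentration (0.055 M) acts as the cathode; ions are reduced there and produced at the dilute (0.00072 M) anode.
With n = 2, Ecell = −(0.0592/2)·log([dilute]/[conc]) = −(0.0592/2)·log(0.00072/0.055) = +0.056 V.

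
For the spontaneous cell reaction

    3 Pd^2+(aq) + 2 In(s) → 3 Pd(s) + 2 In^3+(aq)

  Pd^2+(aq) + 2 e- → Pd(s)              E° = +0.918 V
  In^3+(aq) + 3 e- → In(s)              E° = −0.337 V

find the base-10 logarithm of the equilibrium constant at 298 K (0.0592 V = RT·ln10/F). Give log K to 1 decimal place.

The Pd²⁺/Pd couple is reduced (cathode); E°cell = +0.918 − (−0.337) = +1.255 V with n = 6.
At equilibrium E = 0, so log K = nE°cell / 0.0592 = (6)(+1.255) / 0.0592 = 127.2.

log K = 127.2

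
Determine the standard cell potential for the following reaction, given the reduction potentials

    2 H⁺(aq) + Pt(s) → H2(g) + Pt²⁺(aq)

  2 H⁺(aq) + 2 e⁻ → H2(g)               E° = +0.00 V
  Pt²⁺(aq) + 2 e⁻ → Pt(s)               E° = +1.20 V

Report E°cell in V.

H⁺(aq) gains electrons, so the 2H⁺/H₂ couple is the cathode; the Pt²⁺/Pt couple is the anode.
E°cell = E°(cathode) − E°(anode) = +0.00 − (+1.20) = −1.20 V.

−1.20 V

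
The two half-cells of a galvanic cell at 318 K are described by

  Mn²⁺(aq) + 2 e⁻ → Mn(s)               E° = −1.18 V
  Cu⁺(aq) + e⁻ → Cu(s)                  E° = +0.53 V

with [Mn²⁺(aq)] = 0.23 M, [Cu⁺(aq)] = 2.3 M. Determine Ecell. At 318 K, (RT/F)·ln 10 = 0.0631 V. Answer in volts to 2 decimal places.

Cu⁺/Cu is reduced (cathode, E° = +0.53 V) and Mn²⁺/Mn is oxidized (anode).
E°cell = E°cat − E°an = +0.53 − (−1.18) = +1.71 V; n = 2.
The balanced reaction is 2 Cu⁺(aq) + Mn(s) → 2 Cu(s) + Mn²⁺(aq), so Q = [Mn²⁺(aq)] / [Cu⁺(aq)]^2 = 0.0435 and log Q = −1.362.
By the Nernst equation, E = +1.71 − (0.0631/2)·(−1.362) = +1.75 V.

+1.75 V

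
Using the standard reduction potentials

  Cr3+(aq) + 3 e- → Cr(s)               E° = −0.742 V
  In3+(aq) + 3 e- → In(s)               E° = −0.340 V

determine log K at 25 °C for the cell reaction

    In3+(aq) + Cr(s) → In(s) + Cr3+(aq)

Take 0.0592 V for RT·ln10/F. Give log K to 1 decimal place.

The In³⁺/In couple is reduced (cathode); E°cell = −0.340 − (−0.742) = +0.402 V with n = 3.
At equilibrium E = 0, so log K = nE°cell / 0.0592 = (3)(+0.402) / 0.0592 = 20.4.

log K = 20.4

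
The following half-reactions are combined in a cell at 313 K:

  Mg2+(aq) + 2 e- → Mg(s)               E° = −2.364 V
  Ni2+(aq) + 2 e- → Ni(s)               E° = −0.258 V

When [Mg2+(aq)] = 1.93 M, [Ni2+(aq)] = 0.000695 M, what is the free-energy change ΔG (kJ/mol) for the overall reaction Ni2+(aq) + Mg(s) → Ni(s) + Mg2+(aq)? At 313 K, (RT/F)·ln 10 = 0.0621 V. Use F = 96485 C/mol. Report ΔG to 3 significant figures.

With Ni²⁺/Ni reduced at the cathode, E°cell = −0.258 − (−2.364) = +2.106 V and n = 2.
The reaction quotient is [Mg2+(aq)] / [Ni2+(aq)] = 2.78×10^3; by Nernst, E = +2.106 − (0.0621/2)(3.444) = +1.9991 V.
Then ΔG = −nFE = −2 × 96485 × +1.9991 J/mol = −386 kJ/mol.

−386 kJ/mol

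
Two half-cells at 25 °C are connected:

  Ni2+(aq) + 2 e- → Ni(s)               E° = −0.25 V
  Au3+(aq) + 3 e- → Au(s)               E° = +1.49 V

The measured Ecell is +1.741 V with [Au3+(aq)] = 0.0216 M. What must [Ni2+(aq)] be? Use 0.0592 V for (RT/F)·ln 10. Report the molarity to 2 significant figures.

With Au³⁺/Au at the cathode and Ni²⁺/Ni at the anode, E°cell = +1.49 − (−0.25) = +1.74 V (n = 6).
Since E = E° − (0.0592/n)·log Q, log Q = n(E° − E)/0.0592 = −0.101.
Balancing electrons gives 2 Au3+(aq) + 3 Ni(s) → 2 Au(s) + 3 Ni2+(aq); thus Q = [Ni2+(aq)]^3 / [Au3+(aq)]^2.
Solving for the unknown gives log [Ni2+(aq)] = −1.144, so [Ni2+(aq)] ≈ 0.072 M.

0.072 M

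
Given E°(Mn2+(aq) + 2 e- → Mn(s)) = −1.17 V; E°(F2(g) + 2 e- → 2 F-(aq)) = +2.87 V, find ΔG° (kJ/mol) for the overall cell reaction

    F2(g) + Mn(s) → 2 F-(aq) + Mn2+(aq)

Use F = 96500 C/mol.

In the reaction as written F2(g) is reduced, so the F₂/F⁻ couple is the cathode and Mn²⁺/Mn is the anode.
E°cell = +2.87 − (−1.17) = +4.04 V; balancing electrons gives n = 2.
ΔG° = −nFE°cell = −(2)(96500)(+4.04) J/mol = −780 kJ/mol.

−780 kJ/mol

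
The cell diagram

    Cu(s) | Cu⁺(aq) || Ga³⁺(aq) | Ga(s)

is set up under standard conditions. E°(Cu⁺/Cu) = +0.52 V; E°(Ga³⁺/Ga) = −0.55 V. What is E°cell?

By convention the left-hand electrode in cell notation is the anode (oxidation) and the right-hand electrode is the cathode (reduction).
E°cell = E°(right) − E°(left) = −0.55 − (+0.52) = −1.07 V.
The negative sign shows that, as written, the cell would require an external voltage to drive the reaction.

−1.07 V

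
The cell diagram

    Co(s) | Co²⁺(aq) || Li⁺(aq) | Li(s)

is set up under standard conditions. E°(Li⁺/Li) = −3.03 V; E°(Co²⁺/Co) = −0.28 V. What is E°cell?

−2.75 V

By convention the left-hand electrode in cell notation is the anode (oxidation) and the right-hand electrode is the cathode (reduction).
E°cell = E°(right) − E°(left) = −3.03 − (−0.28) = −2.75 V.
The negative sign shows that, as written, the cell would require an external voltage to drive the reaction.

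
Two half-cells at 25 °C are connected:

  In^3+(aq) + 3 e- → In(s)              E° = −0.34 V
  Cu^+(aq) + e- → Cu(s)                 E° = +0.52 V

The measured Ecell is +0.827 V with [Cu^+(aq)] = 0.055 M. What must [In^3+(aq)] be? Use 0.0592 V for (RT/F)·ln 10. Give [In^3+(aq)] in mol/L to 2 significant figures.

0.0078 M

Cu⁺/Cu is the cathode (higher E°); E°cell = +0.52 − (−0.34) = +0.86 V with n = 3.
Rearranging E = E° − (0.0592/n)·log Q gives log Q = 3(+0.86 − (+0.827))/0.0592 = 1.672.
Balancing electrons gives 3 Cu^+(aq) + In(s) → 3 Cu(s) + In^3+(aq); thus Q = [In^3+(aq)] / [Cu^+(aq)]^3.
Substituting the known concentrations and solving, log [In^3+(aq)] = −2.107 and [In^3+(aq)] = 0.0078 M.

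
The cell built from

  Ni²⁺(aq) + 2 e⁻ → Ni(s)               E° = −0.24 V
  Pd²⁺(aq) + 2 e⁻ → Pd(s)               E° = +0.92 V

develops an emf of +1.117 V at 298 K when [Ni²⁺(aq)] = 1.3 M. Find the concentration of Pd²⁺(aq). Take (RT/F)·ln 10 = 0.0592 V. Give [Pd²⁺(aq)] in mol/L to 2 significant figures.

With Pd²⁺/Pd at the cathode and Ni²⁺/Ni at the anode, E°cell = +0.92 − (−0.24) = +1.16 V (n = 2).
From the Nernst equation, log Q = n(E° − E)/0.0592 = 2·(+1.16 − (+1.117))/0.0592 = 1.453.
For Pd²⁺(aq) + Ni(s) → Pd(s) + Ni²⁺(aq), the reaction quotient is Q = [Ni²⁺(aq)] / [Pd²⁺(aq)].
Solving for the unknown gives log [Pd²⁺(aq)] = −1.339, so [Pd²⁺(aq)] ≈ 0.046 M.

0.046 M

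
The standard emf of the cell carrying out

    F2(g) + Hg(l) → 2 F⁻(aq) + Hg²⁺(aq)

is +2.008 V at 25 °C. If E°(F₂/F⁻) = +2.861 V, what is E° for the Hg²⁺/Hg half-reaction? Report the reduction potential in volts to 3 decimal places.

+0.853 V

In the reaction as written the F₂/F⁻ couple is reduced (cathode) and Hg²⁺/Hg is oxidized (anode), so E°cell = E°(F₂/F⁻) − E°(Hg²⁺/Hg).
E°(Hg²⁺/Hg) = E°(cathode) − E°cell = +2.861 − (+2.008) = +0.853 V.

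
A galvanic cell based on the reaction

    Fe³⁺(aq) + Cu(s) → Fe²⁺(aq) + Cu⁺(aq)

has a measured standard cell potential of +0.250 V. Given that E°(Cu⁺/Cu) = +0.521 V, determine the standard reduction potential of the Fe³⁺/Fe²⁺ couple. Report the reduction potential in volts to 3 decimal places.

+0.771 V

In the reaction as written the Fe³⁺/Fe²⁺ couple is reduced (cathode) and Cu⁺/Cu is oxidized (anode), so E°cell = E°(Fe³⁺/Fe²⁺) − E°(Cu⁺/Cu).
E°(Fe³⁺/Fe²⁺) = E°cell + E°(anode) = +0.250 + (+0.521) = +0.771 V.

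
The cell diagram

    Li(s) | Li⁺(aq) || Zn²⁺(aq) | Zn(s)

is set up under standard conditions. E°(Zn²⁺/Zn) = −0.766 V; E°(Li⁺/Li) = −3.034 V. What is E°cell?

By convention the left-hand electrode in cell notation is the anode (oxidation) and the right-hand electrode is the cathode (reduction).
E°cell = E°(right) − E°(left) = −0.766 − (−3.034) = +2.268 V.

+2.268 V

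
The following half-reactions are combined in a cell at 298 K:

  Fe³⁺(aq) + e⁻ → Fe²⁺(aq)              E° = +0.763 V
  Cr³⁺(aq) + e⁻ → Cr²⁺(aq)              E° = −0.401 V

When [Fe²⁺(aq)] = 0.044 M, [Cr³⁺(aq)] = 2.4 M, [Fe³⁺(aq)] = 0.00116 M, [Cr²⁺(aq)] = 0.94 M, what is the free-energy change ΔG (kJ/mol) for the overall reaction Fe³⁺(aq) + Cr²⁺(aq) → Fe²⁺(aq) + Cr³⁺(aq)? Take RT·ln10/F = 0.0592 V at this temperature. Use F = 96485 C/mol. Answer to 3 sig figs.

With Fe³⁺/Fe²⁺ reduced at the cathode, E°cell = +0.763 − (−0.401) = +1.164 V and n = 1.
Here Q = ([Fe²⁺(aq)]·[Cr³⁺(aq)]) / ([Fe³⁺(aq)]·[Cr²⁺(aq)]) = 96.8 (log Q = 1.986), giving E = +1.164 − (0.0592/1)·(1.986) = +1.0464 V.
ΔG = −nFE = −(1)(96485)(+1.0464) J/mol = −101 kJ/mol.

−101 kJ/mol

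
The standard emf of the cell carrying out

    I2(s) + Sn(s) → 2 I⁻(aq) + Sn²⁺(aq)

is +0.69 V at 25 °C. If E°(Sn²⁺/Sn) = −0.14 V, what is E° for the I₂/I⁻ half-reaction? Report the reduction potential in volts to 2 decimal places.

+0.55 V

In the reaction as written the I₂/I⁻ couple is reduced (cathode) and Sn²⁺/Sn is oxidized (anode), so E°cell = E°(I₂/I⁻) − E°(Sn²⁺/Sn).
E°(I₂/I⁻) = E°cell + E°(anode) = +0.69 + (−0.14) = +0.55 V.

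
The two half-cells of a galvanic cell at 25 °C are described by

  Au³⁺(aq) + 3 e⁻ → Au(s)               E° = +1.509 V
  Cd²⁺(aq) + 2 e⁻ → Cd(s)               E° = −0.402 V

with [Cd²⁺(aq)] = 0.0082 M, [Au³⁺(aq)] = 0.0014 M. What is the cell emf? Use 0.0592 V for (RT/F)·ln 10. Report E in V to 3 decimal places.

+1.916 V

Au³⁺/Au is reduced (cathode, E° = +1.509 V) and Cd²⁺/Cd is oxidized (anode).
E°cell = E°cat − E°an = +1.509 − (−0.402) = +1.911 V; n = 6.
For the overall reaction 2 Au³⁺(aq) + 3 Cd(s) → 2 Au(s) + 3 Cd²⁺(aq), Q = [Cd²⁺(aq)]^3 / [Au³⁺(aq)]^2 = 0.281, giving log Q = −0.551.
Applying E = E° − (RT ln10/nF)·log Q gives +1.911 − (0.0592/6)(−0.551) = +1.916 V.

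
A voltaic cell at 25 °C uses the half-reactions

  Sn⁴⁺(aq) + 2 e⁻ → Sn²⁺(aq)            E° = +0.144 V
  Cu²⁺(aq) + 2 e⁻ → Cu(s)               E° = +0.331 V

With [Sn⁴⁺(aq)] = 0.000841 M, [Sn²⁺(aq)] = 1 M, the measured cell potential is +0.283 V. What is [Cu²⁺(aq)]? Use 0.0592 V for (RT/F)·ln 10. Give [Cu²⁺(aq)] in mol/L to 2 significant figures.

With Cu²⁺/Cu at the cathode and Sn⁴⁺/Sn²⁺ at the anode, E°cell = +0.331 − (+0.144) = +0.187 V (n = 2).
Rearranging E = E° − (0.0592/n)·log Q gives log Q = 2(+0.187 − (+0.283))/0.0592 = −3.243.
Balancing electrons gives Cu²⁺(aq) + Sn²⁺(aq) → Cu(s) + Sn⁴⁺(aq); thus Q = [Sn⁴⁺(aq)] / ([Cu²⁺(aq)]·[Sn²⁺(aq)]).
Substituting the known concentrations and solving, log [Cu²⁺(aq)] = 0.168 and [Cu²⁺(aq)] = 1.5 M.

1.5 M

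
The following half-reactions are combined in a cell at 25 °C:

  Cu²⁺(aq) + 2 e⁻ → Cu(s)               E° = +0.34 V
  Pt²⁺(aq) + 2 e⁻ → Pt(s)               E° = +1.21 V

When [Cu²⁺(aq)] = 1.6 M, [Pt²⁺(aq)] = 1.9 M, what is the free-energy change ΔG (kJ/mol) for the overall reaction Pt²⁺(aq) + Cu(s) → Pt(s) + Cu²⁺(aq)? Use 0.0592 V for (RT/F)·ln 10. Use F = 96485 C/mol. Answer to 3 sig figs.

−168 kJ/mol

E°cell = +1.21 − (+0.34) = +0.87 V; the balanced reaction transfers n = 2 electrons.
The reaction quotient is [Cu²⁺(aq)] / [Pt²⁺(aq)] = 0.842; by Nernst, E = +0.87 − (0.0592/2)(−0.075) = +0.8722 V.
ΔG = −nFE = −(2)(96485)(+0.8722) J/mol = −168 kJ/mol.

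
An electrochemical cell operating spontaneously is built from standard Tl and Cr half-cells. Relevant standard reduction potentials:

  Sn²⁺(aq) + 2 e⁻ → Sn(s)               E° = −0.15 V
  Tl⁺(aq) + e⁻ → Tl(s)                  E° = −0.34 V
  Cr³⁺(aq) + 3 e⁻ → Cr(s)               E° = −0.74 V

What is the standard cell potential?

+0.40 V

The Tl⁺/Tl couple has the higher E°, so Tl ion is reduced (cathode) and Cr is oxidized (anode).
E°cell = E°(cathode) − E°(anode) = −0.34 − (−0.74) = +0.40 V.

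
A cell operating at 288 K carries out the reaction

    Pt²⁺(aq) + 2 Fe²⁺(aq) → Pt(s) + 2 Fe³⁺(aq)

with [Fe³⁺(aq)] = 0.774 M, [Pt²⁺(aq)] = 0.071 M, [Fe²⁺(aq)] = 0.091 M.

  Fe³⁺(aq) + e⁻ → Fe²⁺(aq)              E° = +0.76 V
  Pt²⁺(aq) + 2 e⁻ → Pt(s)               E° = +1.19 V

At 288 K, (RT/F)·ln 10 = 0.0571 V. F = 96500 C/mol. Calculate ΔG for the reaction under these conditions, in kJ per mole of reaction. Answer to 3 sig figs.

The standard cell potential is +1.19 − (+0.76) = +0.43 V, with n = 2 electrons in the balanced equation.
Here Q = [Fe³⁺(aq)]^2 / ([Pt²⁺(aq)]·[Fe²⁺(aq)]^2) = 1.02×10^3 (log Q = 3.008), giving E = +0.43 − (0.0571/2)·(3.008) = +0.3441 V.
ΔG = −nFE = −(2)(96500)(+0.3441) J/mol = −66.4 kJ/mol.

−66.4 kJ/mol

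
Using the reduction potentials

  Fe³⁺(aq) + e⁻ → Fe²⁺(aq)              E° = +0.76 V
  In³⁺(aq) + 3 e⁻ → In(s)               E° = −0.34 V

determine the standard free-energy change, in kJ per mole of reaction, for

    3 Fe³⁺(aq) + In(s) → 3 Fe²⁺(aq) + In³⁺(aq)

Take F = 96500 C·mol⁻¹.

−318 kJ/mol

In the reaction as written Fe³⁺(aq) is reduced, so the Fe³⁺/Fe²⁺ couple is the cathode and In³⁺/In is the anode.
E°cell = +0.76 − (−0.34) = +1.10 V; balancing electrons gives n = 3.
ΔG° = −nFE°cell = −(3)(96500)(+1.10) J/mol = −318 kJ/mol.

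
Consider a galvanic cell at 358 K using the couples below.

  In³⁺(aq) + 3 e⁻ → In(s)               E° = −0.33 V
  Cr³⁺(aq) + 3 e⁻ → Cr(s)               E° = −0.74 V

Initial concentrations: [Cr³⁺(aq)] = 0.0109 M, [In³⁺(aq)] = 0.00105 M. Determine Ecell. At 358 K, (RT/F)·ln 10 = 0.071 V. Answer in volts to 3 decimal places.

+0.386 V

The In³⁺/In couple has the more positive E°, so it is the cathode; Cr³⁺/Cr is the anode.
E°cell = E°cat − E°an = −0.33 − (−0.74) = +0.41 V; n = 3.
The balanced reaction is In³⁺(aq) + Cr(s) → In(s) + Cr³⁺(aq), so Q = [Cr³⁺(aq)] / [In³⁺(aq)] = 10.4 and log Q = 1.016.
By the Nernst equation, E = +0.41 − (0.071/3)·(1.016) = +0.386 V.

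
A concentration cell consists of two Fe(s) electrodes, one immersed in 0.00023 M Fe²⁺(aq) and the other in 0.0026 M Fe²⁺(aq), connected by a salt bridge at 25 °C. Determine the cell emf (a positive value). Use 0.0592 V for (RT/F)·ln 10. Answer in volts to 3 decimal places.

For a concentration cell E°cell = 0, since both electrodes use the same couple.
The compartment with the higher Fe²⁺(aq) concentration (0.0026 M) acts as the cathode; ions are reduced there and produced at the dilute (0.00023 M) anode.
With n = 2, Ecell = −(0.0592/2)·log([dilute]/[conc]) = −(0.0592/2)·log(0.00023/0.0026) = +0.031 V.

0.031 V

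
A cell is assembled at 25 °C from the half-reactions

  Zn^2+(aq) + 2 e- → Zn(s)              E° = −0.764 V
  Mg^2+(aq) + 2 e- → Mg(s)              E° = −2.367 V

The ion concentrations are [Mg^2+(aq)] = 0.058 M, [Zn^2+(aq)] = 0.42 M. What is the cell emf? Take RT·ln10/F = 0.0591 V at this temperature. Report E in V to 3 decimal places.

+1.628 V

The Zn²⁺/Zn couple has the more positive E°, so it is the cathode; Mg²⁺/Mg is the anode.
The standard potential is −0.764 − (−2.367) = +1.603 V and the balanced reaction transfers n = 2 electrons.
For the overall reaction Zn^2+(aq) + Mg(s) → Zn(s) + Mg^2+(aq), Q = [Mg^2+(aq)] / [Zn^2+(aq)] = 0.138, giving log Q = −0.860.
E = E° − (0.0591/n)·log Q = +1.603 − (0.0591/2)(−0.860) = +1.628 V.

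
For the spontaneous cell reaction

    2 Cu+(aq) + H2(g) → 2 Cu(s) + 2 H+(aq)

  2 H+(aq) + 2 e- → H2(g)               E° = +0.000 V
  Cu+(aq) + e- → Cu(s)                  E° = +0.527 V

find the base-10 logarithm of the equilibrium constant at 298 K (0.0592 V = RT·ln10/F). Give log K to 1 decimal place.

log K = 17.8

The Cu⁺/Cu couple is reduced (cathode); E°cell = +0.527 − (+0.000) = +0.527 V with n = 2.
At equilibrium E = 0, so log K = nE°cell / 0.0592 = (2)(+0.527) / 0.0592 = 17.8.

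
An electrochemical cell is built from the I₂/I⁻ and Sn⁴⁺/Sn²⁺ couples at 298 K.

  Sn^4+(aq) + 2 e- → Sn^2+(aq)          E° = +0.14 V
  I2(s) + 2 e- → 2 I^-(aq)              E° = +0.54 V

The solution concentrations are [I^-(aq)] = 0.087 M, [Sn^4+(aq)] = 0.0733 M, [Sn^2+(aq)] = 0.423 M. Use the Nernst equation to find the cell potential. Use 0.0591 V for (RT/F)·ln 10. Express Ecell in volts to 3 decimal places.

Since E°(I₂/I⁻) > E°(Sn⁴⁺/Sn²⁺), I₂/I⁻ serves as the cathode.
E°cell = +0.54 − (+0.14) = +0.40 V, with n = 2 electrons transferred.
For the overall reaction I2(s) + Sn^2+(aq) → 2 I^-(aq) + Sn^4+(aq), Q = ([I^-(aq)]^2·[Sn^4+(aq)]) / [Sn^2+(aq)] = 0.00131, giving log Q = −2.882.
Applying E = E° − (RT ln10/nF)·log Q gives +0.40 − (0.0591/2)(−2.882) = +0.485 V.

+0.485 V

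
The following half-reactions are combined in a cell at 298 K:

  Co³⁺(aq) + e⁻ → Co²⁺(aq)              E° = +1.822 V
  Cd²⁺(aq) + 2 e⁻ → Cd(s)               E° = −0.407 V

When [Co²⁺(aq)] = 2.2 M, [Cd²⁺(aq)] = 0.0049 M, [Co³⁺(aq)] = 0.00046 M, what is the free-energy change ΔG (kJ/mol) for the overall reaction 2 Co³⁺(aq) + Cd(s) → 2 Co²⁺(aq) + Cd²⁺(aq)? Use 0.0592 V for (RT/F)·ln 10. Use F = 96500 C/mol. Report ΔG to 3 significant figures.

−401 kJ/mol

With Co³⁺/Co²⁺ reduced at the cathode, E°cell = +1.822 − (−0.407) = +2.229 V and n = 2.
Q = ([Co²⁺(aq)]^2·[Cd²⁺(aq)]) / [Co³⁺(aq)]^2 = 1.12×10^5, so log Q = 5.050 and E = +2.229 − (0.0592/2)(5.050) = +2.0795 V.
ΔG = −nFE = −(2)(96500)(+2.0795) J/mol = −401 kJ/mol.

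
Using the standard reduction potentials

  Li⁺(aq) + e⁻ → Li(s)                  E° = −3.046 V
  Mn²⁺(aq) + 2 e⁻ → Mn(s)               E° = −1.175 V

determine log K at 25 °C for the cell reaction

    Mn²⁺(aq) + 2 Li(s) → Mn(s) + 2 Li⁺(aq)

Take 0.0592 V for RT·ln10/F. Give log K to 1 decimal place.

The Mn²⁺/Mn couple is reduced (cathode); E°cell = −1.175 − (−3.046) = +1.871 V with n = 2.
At equilibrium E = 0, so log K = nE°cell / 0.0592 = (2)(+1.871) / 0.0592 = 63.2.

log K = 63.2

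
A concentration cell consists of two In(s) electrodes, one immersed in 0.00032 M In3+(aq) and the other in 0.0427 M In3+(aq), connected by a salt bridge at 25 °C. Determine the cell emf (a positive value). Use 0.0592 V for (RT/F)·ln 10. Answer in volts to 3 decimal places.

For a concentration cell E°cell = 0, since both electrodes use the same couple.
The compartment with the higher In3+(aq) concentration (0.0427 M) acts as the cathode; ions are reduced there and produced at the dilute (0.00032 M) anode.
With n = 3, Ecell = −(0.0592/3)·log([dilute]/[conc]) = −(0.0592/3)·log(0.00032/0.0427) = +0.042 V.

0.042 V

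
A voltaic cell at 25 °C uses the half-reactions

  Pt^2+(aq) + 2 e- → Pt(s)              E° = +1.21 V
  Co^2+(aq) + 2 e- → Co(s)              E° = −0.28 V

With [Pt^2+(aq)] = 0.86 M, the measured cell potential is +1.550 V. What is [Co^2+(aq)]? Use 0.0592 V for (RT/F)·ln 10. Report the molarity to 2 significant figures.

Pt²⁺/Pt is the cathode (higher E°); E°cell = +1.21 − (−0.28) = +1.49 V with n = 2.
From the Nernst equation, log Q = n(E° − E)/0.0592 = 2·(+1.49 − (+1.550))/0.0592 = −2.027.
The balanced reaction is Pt^2+(aq) + Co(s) → Pt(s) + Co^2+(aq), so Q = [Co^2+(aq)] / [Pt^2+(aq)].
Solving for the unknown gives log [Co^2+(aq)] = −2.093, so [Co^2+(aq)] ≈ 0.0081 M.

0.0081 M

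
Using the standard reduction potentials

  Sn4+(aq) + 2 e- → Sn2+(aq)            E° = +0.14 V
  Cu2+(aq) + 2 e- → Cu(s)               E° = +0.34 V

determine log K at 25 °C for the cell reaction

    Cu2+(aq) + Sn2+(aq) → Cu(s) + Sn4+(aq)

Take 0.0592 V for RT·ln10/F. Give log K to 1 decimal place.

The Cu²⁺/Cu couple is reduced (cathode); E°cell = +0.34 − (+0.14) = +0.20 V with n = 2.
At equilibrium E = 0, so log K = nE°cell / 0.0592 = (2)(+0.20) / 0.0592 = 6.8.

log K = 6.8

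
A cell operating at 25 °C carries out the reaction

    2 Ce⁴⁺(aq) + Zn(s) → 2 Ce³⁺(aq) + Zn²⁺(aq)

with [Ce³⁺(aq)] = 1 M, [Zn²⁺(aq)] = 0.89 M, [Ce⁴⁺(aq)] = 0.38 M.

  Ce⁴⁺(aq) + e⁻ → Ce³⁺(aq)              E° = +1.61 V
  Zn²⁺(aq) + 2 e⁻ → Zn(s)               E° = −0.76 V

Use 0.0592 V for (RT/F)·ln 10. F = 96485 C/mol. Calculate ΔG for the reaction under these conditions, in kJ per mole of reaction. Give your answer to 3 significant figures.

−453 kJ/mol

With Ce⁴⁺/Ce³⁺ reduced at the cathode, E°cell = +1.61 − (−0.76) = +2.37 V and n = 2.
The reaction quotient is ([Ce³⁺(aq)]^2·[Zn²⁺(aq)]) / [Ce⁴⁺(aq)]^2 = 6.16; by Nernst, E = +2.37 − (0.0592/2)(0.790) = +2.3466 V.
Finally ΔG = −nFE = −(2)(96485 C/mol)(+2.3466 V) = −453 kJ/mol.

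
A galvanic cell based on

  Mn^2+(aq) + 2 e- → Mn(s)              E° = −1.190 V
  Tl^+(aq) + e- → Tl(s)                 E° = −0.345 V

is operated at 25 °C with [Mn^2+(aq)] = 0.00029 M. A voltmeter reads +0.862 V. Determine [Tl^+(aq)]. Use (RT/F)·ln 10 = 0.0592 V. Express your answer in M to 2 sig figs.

Tl⁺/Tl is the cathode (higher E°); E°cell = −0.345 − (−1.190) = +0.845 V with n = 2.
Rearranging E = E° − (0.0592/n)·log Q gives log Q = 2(+0.845 − (+0.862))/0.0592 = −0.574.
Balancing electrons gives 2 Tl^+(aq) + Mn(s) → 2 Tl(s) + Mn^2+(aq); thus Q = [Mn^2+(aq)] / [Tl^+(aq)]^2.
Substituting the known concentrations and solving, log [Tl^+(aq)] = −1.482 and [Tl^+(aq)] = 0.033 M.

0.033 M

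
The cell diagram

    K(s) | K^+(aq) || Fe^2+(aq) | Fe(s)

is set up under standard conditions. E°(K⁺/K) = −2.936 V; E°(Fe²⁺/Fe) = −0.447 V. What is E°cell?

By convention the left-hand electrode in cell notation is the anode (oxidation) and the right-hand electrode is the cathode (reduction).
E°cell = E°(right) − E°(left) = −0.447 − (−2.936) = +2.489 V.

+2.489 V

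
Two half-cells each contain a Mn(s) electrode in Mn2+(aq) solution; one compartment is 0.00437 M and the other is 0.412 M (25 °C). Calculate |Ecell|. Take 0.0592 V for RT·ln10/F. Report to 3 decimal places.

0.058 V

For a concentration cell E°cell = 0, since both electrodes use the same couple.
The compartment with the higher Mn2+(aq) concentration (0.412 M) acts as the cathode; ions are reduced there and produced at the dilute (0.00437 M) anode.
With n = 2, Ecell = −(0.0592/2)·log([dilute]/[conc]) = −(0.0592/2)·log(0.00437/0.412) = +0.058 V.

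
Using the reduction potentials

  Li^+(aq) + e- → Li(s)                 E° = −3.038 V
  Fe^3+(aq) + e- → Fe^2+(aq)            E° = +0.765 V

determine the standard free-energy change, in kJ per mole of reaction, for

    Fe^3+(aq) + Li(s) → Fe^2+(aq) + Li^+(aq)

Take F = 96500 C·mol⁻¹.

−367 kJ/mol

In the reaction as written Fe^3+(aq) is reduced, so the Fe³⁺/Fe²⁺ couple is the cathode and Li⁺/Li is the anode.
E°cell = +0.765 − (−3.038) = +3.803 V; balancing electrons gives n = 1.
ΔG° = −nFE°cell = −(1)(96500)(+3.803) J/mol = −367 kJ/mol.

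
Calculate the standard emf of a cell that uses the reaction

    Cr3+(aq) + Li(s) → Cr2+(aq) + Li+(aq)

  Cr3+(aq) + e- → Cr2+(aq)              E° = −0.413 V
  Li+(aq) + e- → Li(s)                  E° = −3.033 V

+2.620 V

In the reaction as written, Cr3+(aq) is reduced (cathode) and Li+(aq) is produced by oxidation at the anode.
E°cell = E°(cathode) − E°(anode) = −0.413 − (−3.033) = +2.620 V.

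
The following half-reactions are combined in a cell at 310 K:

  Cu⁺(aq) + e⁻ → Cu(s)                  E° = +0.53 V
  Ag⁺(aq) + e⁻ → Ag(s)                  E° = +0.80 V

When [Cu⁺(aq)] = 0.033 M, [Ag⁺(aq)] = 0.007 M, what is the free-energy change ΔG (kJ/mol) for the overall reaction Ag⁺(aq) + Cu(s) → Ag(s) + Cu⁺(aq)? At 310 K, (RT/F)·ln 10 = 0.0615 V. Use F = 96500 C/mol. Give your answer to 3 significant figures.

E°cell = +0.80 − (+0.53) = +0.27 V; the balanced reaction transfers n = 1 electron.
The reaction quotient is [Cu⁺(aq)] / [Ag⁺(aq)] = 4.71; by Nernst, E = +0.27 − (0.0615/1)(0.673) = +0.2286 V.
ΔG = −nFE = −(1)(96500)(+0.2286) J/mol = −22.1 kJ/mol.

−22.1 kJ/mol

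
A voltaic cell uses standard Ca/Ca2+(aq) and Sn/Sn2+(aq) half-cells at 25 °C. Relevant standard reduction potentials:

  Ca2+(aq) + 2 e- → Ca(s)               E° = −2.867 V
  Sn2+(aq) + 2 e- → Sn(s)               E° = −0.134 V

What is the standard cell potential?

The Sn²⁺/Sn couple has the higher E°, so Sn ion is reduced (cathode) and Ca is oxidized (anode).
E°cell = E°(cathode) − E°(anode) = −0.134 − (−2.867) = +2.733 V.

+2.733 V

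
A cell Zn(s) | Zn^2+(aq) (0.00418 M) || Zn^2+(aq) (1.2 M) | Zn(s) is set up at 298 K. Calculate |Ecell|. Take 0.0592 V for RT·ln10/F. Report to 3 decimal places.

For a concentration cell E°cell = 0, since both electrodes use the same couple.
The compartment with the higher Zn^2+(aq) concentration (1.2 M) acts as the cathode; ions are reduced there and produced at the dilute (0.00418 M) anode.
With n = 2, Ecell = −(0.0592/2)·log([dilute]/[conc]) = −(0.0592/2)·log(0.00418/1.2) = +0.073 V.

0.073 V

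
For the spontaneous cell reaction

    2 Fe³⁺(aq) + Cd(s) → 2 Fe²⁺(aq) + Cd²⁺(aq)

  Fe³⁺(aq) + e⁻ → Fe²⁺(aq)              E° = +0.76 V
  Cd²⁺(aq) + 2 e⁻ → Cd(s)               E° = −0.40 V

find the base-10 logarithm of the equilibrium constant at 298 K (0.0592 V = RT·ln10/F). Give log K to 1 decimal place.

log K = 39.2

The Fe³⁺/Fe²⁺ couple is reduced (cathode); E°cell = +0.76 − (−0.40) = +1.16 V with n = 2.
At equilibrium E = 0, so log K = nE°cell / 0.0592 = (2)(+1.16) / 0.0592 = 39.2.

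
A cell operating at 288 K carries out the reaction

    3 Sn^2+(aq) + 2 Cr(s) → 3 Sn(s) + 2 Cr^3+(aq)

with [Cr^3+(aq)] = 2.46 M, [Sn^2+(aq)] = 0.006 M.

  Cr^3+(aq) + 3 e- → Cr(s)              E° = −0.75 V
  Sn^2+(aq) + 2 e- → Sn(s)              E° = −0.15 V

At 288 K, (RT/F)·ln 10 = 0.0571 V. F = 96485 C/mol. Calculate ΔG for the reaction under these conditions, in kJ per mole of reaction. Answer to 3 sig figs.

With Sn²⁺/Sn reduced at the cathode, E°cell = −0.15 − (−0.75) = +0.60 V and n = 6.
Q = [Cr^3+(aq)]^2 / [Sn^2+(aq)]^3 = 2.8×10^7, so log Q = 7.447 and E = +0.60 − (0.0571/6)(7.447) = +0.5291 V.
ΔG = −nFE = −(6)(96485)(+0.5291) J/mol = −306 kJ/mol.

−306 kJ/mol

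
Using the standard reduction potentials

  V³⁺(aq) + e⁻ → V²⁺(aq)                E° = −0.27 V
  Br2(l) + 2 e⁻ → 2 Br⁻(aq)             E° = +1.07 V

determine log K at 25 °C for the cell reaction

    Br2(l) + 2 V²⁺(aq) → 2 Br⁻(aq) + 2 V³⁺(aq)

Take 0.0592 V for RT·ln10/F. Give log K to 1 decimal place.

log K = 45.3

The Br₂/Br⁻ couple is reduced (cathode); E°cell = +1.07 − (−0.27) = +1.34 V with n = 2.
At equilibrium E = 0, so log K = nE°cell / 0.0592 = (2)(+1.34) / 0.0592 = 45.3.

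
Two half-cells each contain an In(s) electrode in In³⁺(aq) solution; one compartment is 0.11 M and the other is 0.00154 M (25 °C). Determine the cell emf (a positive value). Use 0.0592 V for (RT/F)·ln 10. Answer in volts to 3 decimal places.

For a concentration cell E°cell = 0, since both electrodes use the same couple.
The compartment with the higher In³⁺(aq) concentration (0.11 M) acts as the cathode; ions are reduced there and produced at the dilute (0.00154 M) anode.
With n = 3, Ecell = −(0.0592/3)·log([dilute]/[conc]) = −(0.0592/3)·log(0.00154/0.11) = +0.037 V.

0.037 V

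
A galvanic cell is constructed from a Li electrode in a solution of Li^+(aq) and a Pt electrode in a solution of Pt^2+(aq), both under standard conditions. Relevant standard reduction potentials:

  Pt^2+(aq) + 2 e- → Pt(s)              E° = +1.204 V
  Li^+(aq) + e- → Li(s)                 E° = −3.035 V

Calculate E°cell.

+4.239 V

Of the two couples in this cell, the one with the more positive reduction potential is reduced at the cathode: here that is Pt²⁺/Pt (+1.204 V); Li⁺/Li (−3.035 V) is the anode.
E°cell = E°(cathode) − E°(anode) = +1.204 − (−3.035) = +4.239 V.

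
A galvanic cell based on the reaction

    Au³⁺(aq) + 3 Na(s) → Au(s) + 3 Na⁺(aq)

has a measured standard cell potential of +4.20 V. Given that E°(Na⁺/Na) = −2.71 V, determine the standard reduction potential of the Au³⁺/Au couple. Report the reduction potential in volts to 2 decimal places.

In the reaction as written the Au³⁺/Au couple is reduced (cathode) and Na⁺/Na is oxidized (anode), so E°cell = E°(Au³⁺/Au) − E°(Na⁺/Na).
E°(Au³⁺/Au) = E°cell + E°(anode) = +4.20 + (−2.71) = +1.49 V.

+1.49 V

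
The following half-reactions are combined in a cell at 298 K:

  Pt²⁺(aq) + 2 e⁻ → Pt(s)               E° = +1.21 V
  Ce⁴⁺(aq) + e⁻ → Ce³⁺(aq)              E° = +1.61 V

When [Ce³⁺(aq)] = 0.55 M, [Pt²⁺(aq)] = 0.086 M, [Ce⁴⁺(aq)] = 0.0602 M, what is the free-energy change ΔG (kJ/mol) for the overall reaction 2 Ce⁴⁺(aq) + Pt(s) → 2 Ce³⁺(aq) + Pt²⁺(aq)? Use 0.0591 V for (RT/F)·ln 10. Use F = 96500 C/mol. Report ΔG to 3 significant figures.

E°cell = +1.61 − (+1.21) = +0.40 V; the balanced reaction transfers n = 2 electrons.
The reaction quotient is ([Ce³⁺(aq)]^2·[Pt²⁺(aq)]) / [Ce⁴⁺(aq)]^2 = 7.18; by Nernst, E = +0.40 − (0.0591/2)(0.856) = +0.3747 V.
Then ΔG = −nFE = −2 × 96500 × +0.3747 J/mol = −72.3 kJ/mol.

−72.3 kJ/mol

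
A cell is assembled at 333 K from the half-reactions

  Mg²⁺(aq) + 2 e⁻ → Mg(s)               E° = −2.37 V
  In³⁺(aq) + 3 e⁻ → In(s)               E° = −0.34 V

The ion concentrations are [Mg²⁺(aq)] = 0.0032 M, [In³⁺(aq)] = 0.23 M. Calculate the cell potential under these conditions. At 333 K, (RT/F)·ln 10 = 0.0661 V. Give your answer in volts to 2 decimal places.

+2.10 V

In³⁺/In is reduced (cathode, E° = −0.34 V) and Mg²⁺/Mg is oxidized (anode).
E°cell = E°cat − E°an = −0.34 − (−2.37) = +2.03 V; n = 6.
For the overall reaction 2 In³⁺(aq) + 3 Mg(s) → 2 In(s) + 3 Mg²⁺(aq), Q = [Mg²⁺(aq)]^3 / [In³⁺(aq)]^2 = 6.19×10^−7, giving log Q = −6.208.
E = E° − (0.0661/n)·log Q = +2.03 − (0.0661/6)(−6.208) = +2.10 V.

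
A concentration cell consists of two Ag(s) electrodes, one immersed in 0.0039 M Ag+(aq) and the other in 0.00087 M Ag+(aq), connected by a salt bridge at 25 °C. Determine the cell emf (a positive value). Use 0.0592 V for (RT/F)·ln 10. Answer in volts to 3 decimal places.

For a concentration cell E°cell = 0, since both electrodes use the same couple.
The compartment with the higher Ag+(aq) concentration (0.0039 M) acts as the cathode; ions are reduced there and produced at the dilute (0.00087 M) anode.
With n = 1, Ecell = −(0.0592/1)·log([dilute]/[conc]) = −(0.0592/1)·log(0.00087/0.0039) = +0.039 V.

0.039 V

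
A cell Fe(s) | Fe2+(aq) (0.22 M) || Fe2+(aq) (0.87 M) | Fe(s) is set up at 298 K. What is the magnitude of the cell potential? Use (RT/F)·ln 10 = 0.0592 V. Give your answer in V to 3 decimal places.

0.018 V

For a concentration cell E°cell = 0, since both electrodes use the same couple.
The compartment with the higher Fe2+(aq) concentration (0.87 M) acts as the cathode; ions are reduced there and produced at the dilute (0.22 M) anode.
With n = 2, Ecell = −(0.0592/2)·log([dilute]/[conc]) = −(0.0592/2)·log(0.22/0.87) = +0.018 V.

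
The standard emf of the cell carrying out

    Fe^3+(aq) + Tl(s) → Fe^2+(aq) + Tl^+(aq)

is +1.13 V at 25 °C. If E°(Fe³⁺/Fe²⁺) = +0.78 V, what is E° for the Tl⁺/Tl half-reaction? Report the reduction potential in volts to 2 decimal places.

In the reaction as written the Fe³⁺/Fe²⁺ couple is reduced (cathode) and Tl⁺/Tl is oxidized (anode), so E°cell = E°(Fe³⁺/Fe²⁺) − E°(Tl⁺/Tl).
E°(Tl⁺/Tl) = E°(cathode) − E°cell = +0.78 − (+1.13) = −0.35 V.

−0.35 V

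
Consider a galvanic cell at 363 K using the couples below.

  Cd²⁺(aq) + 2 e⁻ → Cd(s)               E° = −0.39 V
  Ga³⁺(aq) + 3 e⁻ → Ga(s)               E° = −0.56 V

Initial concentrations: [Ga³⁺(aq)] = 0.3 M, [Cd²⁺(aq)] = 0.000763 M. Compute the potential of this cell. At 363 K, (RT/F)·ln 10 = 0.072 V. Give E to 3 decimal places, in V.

Cd²⁺/Cd is reduced (cathode, E° = −0.39 V) and Ga³⁺/Ga is oxidized (anode).
E°cell = −0.39 − (−0.56) = +0.17 V, with n = 6 electrons transferred.
The balanced reaction is 3 Cd²⁺(aq) + 2 Ga(s) → 3 Cd(s) + 2 Ga³⁺(aq), so Q = [Ga³⁺(aq)]^2 / [Cd²⁺(aq)]^3 = 2.03×10^8 and log Q = 8.307.
By the Nernst equation, E = +0.17 − (0.072/6)·(8.307) = +0.070 V.

+0.070 V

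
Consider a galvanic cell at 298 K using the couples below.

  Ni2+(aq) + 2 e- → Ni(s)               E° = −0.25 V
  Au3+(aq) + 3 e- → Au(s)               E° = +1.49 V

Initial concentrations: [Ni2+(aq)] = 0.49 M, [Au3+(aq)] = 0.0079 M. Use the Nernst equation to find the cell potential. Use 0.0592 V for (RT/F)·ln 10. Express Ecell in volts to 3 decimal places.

+1.708 V

Au³⁺/Au is reduced (cathode, E° = +1.49 V) and Ni²⁺/Ni is oxidized (anode).
E°cell = +1.49 − (−0.25) = +1.74 V, with n = 6 electrons transferred.
Balancing gives 2 Au3+(aq) + 3 Ni(s) → 2 Au(s) + 3 Ni2+(aq); hence Q = [Ni2+(aq)]^3 / [Au3+(aq)]^2 = 1.89×10^3 (log Q = 3.275).
Applying E = E° − (RT ln10/nF)·log Q gives +1.74 − (0.0592/6)(3.275) = +1.708 V.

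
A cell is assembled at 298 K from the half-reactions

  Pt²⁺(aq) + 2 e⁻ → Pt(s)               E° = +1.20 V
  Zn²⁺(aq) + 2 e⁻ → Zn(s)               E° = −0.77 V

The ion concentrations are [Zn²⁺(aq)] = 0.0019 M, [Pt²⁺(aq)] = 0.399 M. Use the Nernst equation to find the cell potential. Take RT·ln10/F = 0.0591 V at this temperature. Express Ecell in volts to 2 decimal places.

+2.04 V

The Pt²⁺/Pt couple has the more positive E°, so it is the cathode; Zn²⁺/Zn is the anode.
E°cell = +1.20 − (−0.77) = +1.97 V, with n = 2 electrons transferred.
For the overall reaction Pt²⁺(aq) + Zn(s) → Pt(s) + Zn²⁺(aq), Q = [Zn²⁺(aq)] / [Pt²⁺(aq)] = 0.00476, giving log Q = −2.322.
By the Nernst equation, E = +1.97 − (0.0591/2)·(−2.322) = +2.04 V.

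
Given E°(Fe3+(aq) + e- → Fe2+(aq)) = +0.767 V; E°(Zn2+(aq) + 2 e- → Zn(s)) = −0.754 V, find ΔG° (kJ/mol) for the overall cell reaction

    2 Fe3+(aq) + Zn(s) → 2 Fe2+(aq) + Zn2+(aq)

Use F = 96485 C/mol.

In the reaction as written Fe3+(aq) is reduced, so the Fe³⁺/Fe²⁺ couple is the cathode and Zn²⁺/Zn is the anode.
E°cell = +0.767 − (−0.754) = +1.521 V; balancing electrons gives n = 2.
ΔG° = −nFE°cell = −(2)(96485)(+1.521) J/mol = −294 kJ/mol.

−294 kJ/mol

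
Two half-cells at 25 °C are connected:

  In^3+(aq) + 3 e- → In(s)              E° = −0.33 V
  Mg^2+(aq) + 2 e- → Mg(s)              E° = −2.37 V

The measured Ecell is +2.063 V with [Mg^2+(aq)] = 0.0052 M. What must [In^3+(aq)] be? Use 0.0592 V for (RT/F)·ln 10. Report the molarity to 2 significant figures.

0.0055 M

In³⁺/In is the cathode (higher E°); E°cell = −0.33 − (−2.37) = +2.04 V with n = 6.
Rearranging E = E° − (0.0592/n)·log Q gives log Q = 6(+2.04 − (+2.063))/0.0592 = −2.331.
For 2 In^3+(aq) + 3 Mg(s) → 2 In(s) + 3 Mg^2+(aq), the reaction quotient is Q = [Mg^2+(aq)]^3 / [In^3+(aq)]^2.
Isolating [In^3+(aq)] in Q = 10^{−2.331} yields log [In^3+(aq)] = −2.260, i.e. 0.0055 M.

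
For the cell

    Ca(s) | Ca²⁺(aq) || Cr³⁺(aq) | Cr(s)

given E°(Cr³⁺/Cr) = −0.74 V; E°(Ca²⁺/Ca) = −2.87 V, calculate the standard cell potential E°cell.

+2.13 V

By convention the left-hand electrode in cell notation is the anode (oxidation) and the right-hand electrode is the cathode (reduction).
E°cell = E°(right) − E°(left) = −0.74 − (−2.87) = +2.13 V.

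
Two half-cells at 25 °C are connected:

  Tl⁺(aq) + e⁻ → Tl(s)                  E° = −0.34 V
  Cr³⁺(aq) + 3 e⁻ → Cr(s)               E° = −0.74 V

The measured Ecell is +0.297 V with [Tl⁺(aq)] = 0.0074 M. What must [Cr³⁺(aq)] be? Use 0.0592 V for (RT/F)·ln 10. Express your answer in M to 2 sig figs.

0.067 M

Tl⁺/Tl is the cathode (higher E°); E°cell = −0.34 − (−0.74) = +0.40 V with n = 3.
Since E = E° − (0.0592/n)·log Q, log Q = n(E° − E)/0.0592 = 5.220.
The balanced reaction is 3 Tl⁺(aq) + Cr(s) → 3 Tl(s) + Cr³⁺(aq), so Q = [Cr³⁺(aq)] / [Tl⁺(aq)]^3.
Isolating [Cr³⁺(aq)] in Q = 10^{5.220} yields log [Cr³⁺(aq)] = −1.172, i.e. 0.067 M.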